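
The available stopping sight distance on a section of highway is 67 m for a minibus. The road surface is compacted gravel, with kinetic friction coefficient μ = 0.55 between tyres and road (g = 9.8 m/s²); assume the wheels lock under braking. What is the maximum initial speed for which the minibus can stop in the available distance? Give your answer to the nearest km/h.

a = μg = 0.55 × 9.8 = 5.390 m/s².
v²/(2a) = d ⇒ v = √(2 × 5.390 × 67) = √722.26 = 26.8749 m/s.
26.8749 m/s × 3.6 = 96.750 km/h.

Maximum speed ≈ 97 km/h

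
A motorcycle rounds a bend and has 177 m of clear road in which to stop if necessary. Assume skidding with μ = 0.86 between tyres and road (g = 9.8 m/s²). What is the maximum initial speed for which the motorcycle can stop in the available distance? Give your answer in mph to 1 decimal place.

a = μg = 0.86 × 9.8 = 8.428 m/s².
v²/(2a) = d ⇒ v = √(2 × 8.428 × 177) = √2983.51 = 54.6215 m/s.
54.6215 m/s ÷ 0.44704 = 122.185 mph.

Maximum speed ≈ 122.2 mph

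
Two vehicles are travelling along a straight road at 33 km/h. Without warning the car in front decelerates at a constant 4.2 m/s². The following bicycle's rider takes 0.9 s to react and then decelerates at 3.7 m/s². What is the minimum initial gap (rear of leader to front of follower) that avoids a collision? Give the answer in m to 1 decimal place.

33 km/h ÷ 3.6 = 9.1667 m/s.
Leader travels v²/(2a_L) = 84.028 / 8.400 = 10.003 m before stopping.
Follower covers v·t_r = 9.1667 × 0.9 = 8.250 m while reacting, then v²/(2a_F) = 84.028 / 7.400 = 11.355 m while braking, for a total of 8.250 + 11.355 = 19.605 m.
Since a_F ≤ a_L and the follower starts braking later, the follower is never slower than the leader, so the closest approach is when both have stopped.
Minimum gap = 19.605 − 10.003 = 9.602 m.

Minimum gap ≈ 9.6 m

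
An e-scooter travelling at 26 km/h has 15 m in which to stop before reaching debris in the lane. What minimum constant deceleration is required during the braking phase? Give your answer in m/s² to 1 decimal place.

Required deceleration ≈ 1.7 m/s²

26 km/h ÷ 3.6 = 7.2222 m/s.
v² = 2a·d ⇒ a = v²/(2d) = 7.2222² / (2 × 15.000) = 52.160 / 30.000 = 1.7387 m/s².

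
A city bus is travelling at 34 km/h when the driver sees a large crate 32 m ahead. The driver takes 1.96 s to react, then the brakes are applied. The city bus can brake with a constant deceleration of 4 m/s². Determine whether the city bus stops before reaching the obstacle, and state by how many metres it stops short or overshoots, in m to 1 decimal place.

Yes — it stops 2.3 m short of the obstacle

34 km/h ÷ 3.6 = 9.4444 m/s.
Reaction distance = 9.4444 × 1.96 = 18.511 m.
Braking distance = v²/(2a) = 89.197 / 8.000 = 11.150 m.
Total stopping distance = 18.511 + 11.150 = 29.661 m, vs 32 m available — it stops with 32 − 29.661 = 2.339 m to spare.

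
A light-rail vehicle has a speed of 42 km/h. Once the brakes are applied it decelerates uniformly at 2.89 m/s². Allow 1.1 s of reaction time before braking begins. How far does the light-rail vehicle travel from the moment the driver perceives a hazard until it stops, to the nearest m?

Total stopping distance ≈ 36 m

42 km/h ÷ 3.6 = 11.6667 m/s.
Reaction distance = v·t_r = 11.6667 × 1.1 = 12.833 m.
Braking distance = v²/(2a) = 11.6667² / (2 × 2.890) = 136.112 / 5.780 = 23.549 m.
Total = 12.833 + 23.549 = 36.382 m.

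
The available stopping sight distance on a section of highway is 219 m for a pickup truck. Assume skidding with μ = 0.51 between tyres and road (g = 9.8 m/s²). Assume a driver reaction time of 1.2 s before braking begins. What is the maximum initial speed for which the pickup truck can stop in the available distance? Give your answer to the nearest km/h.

Maximum speed ≈ 148 km/h

a = μg = 0.51 × 9.8 = 4.998 m/s².
Stopping distance: v·t_r + v²/(2a) = 219 with t_r = 1.2 s and a = 4.998 m/s².
So v² + 11.995 v − 2189.12 = 0.
Positive root: v = −a·t_r + √((a·t_r)² + 2a·d) = −5.998 + √(35.976 + 2189.12) = 41.1729 m/s.
41.1729 m/s × 3.6 = 148.222 km/h.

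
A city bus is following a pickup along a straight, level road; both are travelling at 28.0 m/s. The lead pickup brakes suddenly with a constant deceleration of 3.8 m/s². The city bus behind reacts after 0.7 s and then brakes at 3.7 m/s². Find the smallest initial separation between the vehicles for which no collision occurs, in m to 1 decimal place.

Leader travels v²/(2a_L) = 784.000 / 7.600 = 103.158 m before stopping.
Follower covers v·t_r = 28.0000 × 0.7 = 19.600 m while reacting, then v²/(2a_F) = 784.000 / 7.400 = 105.946 m while braking, for a total of 19.600 + 105.946 = 125.546 m.
Since a_F ≤ a_L and the follower starts braking later, the follower is never slower than the leader, so the closest approach is when both have stopped.
Minimum gap = 125.546 − 103.158 = 22.388 m.

Minimum gap ≈ 22.4 m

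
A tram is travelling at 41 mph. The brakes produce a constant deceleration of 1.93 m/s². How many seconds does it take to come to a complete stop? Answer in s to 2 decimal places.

Braking time ≈ 9.50 s

41 mph × 0.44704 = 18.3286 m/s.
Braking time = v/a = 18.3286 / 1.930 = 9.497 s.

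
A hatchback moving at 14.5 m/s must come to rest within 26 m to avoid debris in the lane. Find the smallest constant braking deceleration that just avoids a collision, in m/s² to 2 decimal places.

Required deceleration ≈ 4.04 m/s²

v² = 2a·d ⇒ a = v²/(2d) = 14.5000² / (2 × 26.000) = 210.250 / 52.000 = 4.0433 m/s².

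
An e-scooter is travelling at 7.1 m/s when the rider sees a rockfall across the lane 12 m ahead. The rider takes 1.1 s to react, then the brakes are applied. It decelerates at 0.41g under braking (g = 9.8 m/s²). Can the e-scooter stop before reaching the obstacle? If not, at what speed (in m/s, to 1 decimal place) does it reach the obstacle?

a = 0.41 × 9.8 = 4.018 m/s².
Reaction distance = 7.1000 × 1.1 = 7.810 m.
Braking distance needed to stop: v²/(2a) = 50.410 / 8.036 = 6.273 m, so total needed = 7.810 + 6.273 = 14.083 m > 12 m — it cannot stop.
Distance remaining when braking begins: 12 − 7.810 = 4.190 m.
v² = v₀² − 2a·d = 50.410 − 2 × 4.018 × 4.190 = 16.739 m²/s².
v = √16.739 = 4.091 m/s.

No — it strikes the obstacle at 4.1 m/s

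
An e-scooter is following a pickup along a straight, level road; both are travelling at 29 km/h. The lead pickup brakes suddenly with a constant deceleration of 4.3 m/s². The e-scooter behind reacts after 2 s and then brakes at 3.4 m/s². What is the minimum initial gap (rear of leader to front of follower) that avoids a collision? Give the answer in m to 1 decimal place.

29 km/h ÷ 3.6 = 8.0556 m/s.
Leader travels v²/(2a_L) = 64.893 / 8.600 = 7.546 m before stopping.
Follower covers v·t_r = 8.0556 × 2 = 16.111 m while reacting, then v²/(2a_F) = 64.893 / 6.800 = 9.543 m while braking, for a total of 16.111 + 9.543 = 25.654 m.
Since a_F ≤ a_L and the follower starts braking later, the follower is never slower than the leader, so the closest approach is when both have stopped.
Minimum gap = 25.654 − 7.546 = 18.108 m.

Minimum gap ≈ 18.1 m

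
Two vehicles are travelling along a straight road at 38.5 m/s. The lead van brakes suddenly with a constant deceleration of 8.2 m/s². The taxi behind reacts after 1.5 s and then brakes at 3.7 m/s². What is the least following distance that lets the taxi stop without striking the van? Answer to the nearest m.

Leader travels v²/(2a_L) = 1482.250 / 16.400 = 90.381 m before stopping.
Follower covers v·t_r = 38.5000 × 1.5 = 57.750 m while reacting, then v²/(2a_F) = 1482.250 / 7.400 = 200.304 m while braking, for a total of 57.750 + 200.304 = 258.054 m.
Since a_F ≤ a_L and the follower starts braking later, the follower is never slower than the leader, so the closest approach is when both have stopped.
Minimum gap = 258.054 − 90.381 = 167.673 m.

Minimum gap ≈ 168 m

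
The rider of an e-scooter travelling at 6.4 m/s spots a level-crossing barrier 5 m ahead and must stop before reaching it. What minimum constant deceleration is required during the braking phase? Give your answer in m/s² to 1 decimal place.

Required deceleration ≈ 4.1 m/s²

v² = 2a·d ⇒ a = v²/(2d) = 6.4000² / (2 × 5.000) = 40.960 / 10.000 = 4.0960 m/s².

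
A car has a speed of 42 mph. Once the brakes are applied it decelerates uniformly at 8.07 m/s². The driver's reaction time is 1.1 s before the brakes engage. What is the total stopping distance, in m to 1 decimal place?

42 mph × 0.44704 = 18.7757 m/s.
Reaction distance = v·t_r = 18.7757 × 1.1 = 20.653 m.
Braking distance = v²/(2a) = 18.7757² / (2 × 8.070) = 352.527 / 16.140 = 21.842 m.
Total = 20.653 + 21.842 = 42.495 m.

Total stopping distance ≈ 42.5 m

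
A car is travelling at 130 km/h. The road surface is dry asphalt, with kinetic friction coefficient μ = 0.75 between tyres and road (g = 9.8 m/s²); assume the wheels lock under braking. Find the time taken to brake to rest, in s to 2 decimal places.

Braking time ≈ 4.91 s

130 km/h ÷ 3.6 = 36.1111 m/s.
a = μg = 0.75 × 9.8 = 7.350 m/s².
Braking time = v/a = 36.1111 / 7.350 = 4.913 s.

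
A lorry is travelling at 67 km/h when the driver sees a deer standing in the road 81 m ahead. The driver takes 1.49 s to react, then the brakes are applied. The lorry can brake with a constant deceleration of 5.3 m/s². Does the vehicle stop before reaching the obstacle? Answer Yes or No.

67 km/h ÷ 3.6 = 18.6111 m/s.
Reaction distance = 18.6111 × 1.49 = 27.731 m.
Braking distance = v²/(2a) = 346.373 / 10.600 = 32.677 m.
Total stopping distance = 27.731 + 32.677 = 60.408 m, vs 81 m available — it stops with 81 − 60.408 = 20.592 m to spare.

Yes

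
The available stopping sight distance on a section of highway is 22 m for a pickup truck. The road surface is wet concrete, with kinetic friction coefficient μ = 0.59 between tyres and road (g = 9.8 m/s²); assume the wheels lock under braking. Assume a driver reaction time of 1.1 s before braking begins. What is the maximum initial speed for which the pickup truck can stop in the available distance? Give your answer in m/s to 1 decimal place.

a = μg = 0.59 × 9.8 = 5.782 m/s².
Stopping distance: v·t_r + v²/(2a) = 22 with t_r = 1.1 s and a = 5.782 m/s².
So v² + 12.720 v − 254.41 = 0.
Positive root: v = −a·t_r + √((a·t_r)² + 2a·d) = −6.360 + √(40.450 + 254.41) = 10.8115 m/s.

Maximum speed ≈ 10.8 m/s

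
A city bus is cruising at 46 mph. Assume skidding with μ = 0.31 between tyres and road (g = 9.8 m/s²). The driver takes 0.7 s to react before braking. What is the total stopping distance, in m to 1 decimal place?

Total stopping distance ≈ 84.0 m

46 mph × 0.44704 = 20.5638 m/s.
a = μg = 0.31 × 9.8 = 3.038 m/s².
Reaction distance = v·t_r = 20.5638 × 0.7 = 14.395 m.
Braking distance = v²/(2a) = 20.5638² / (2 × 3.038) = 422.870 / 6.076 = 69.597 m.
Total = 14.395 + 69.597 = 83.992 m.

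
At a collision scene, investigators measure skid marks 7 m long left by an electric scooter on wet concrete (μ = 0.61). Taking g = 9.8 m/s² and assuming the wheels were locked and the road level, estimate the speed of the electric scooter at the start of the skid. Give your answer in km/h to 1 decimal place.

Initial speed ≈ 32.9 km/h

Deceleration a = μg = 0.61 × 9.8 = 5.978 m/s².
v = √(2a·d) = √(2 × 5.978 × 7) = √83.692 = 9.1483 m/s.
= 9.1483 × 3.6 = 32.934 km/h.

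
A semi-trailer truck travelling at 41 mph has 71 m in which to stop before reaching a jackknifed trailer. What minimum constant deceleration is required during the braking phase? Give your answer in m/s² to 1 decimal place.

41 mph × 0.44704 = 18.3286 m/s.
v² = 2a·d ⇒ a = v²/(2d) = 18.3286² / (2 × 71.000) = 335.938 / 142.000 = 2.3658 m/s².

Required deceleration ≈ 2.4 m/s²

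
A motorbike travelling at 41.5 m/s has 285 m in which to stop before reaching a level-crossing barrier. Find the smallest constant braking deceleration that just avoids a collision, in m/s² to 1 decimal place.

v² = 2a·d ⇒ a = v²/(2d) = 41.5000² / (2 × 285.000) = 1722.250 / 570.000 = 3.0215 m/s².

Required deceleration ≈ 3.0 m/s²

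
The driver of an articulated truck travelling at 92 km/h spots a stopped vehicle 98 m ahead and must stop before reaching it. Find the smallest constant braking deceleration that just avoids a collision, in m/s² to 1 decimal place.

Required deceleration ≈ 3.3 m/s²

92 km/h ÷ 3.6 = 25.5556 m/s.
v² = 2a·d ⇒ a = v²/(2d) = 25.5556² / (2 × 98.000) = 653.089 / 196.000 = 3.3321 m/s².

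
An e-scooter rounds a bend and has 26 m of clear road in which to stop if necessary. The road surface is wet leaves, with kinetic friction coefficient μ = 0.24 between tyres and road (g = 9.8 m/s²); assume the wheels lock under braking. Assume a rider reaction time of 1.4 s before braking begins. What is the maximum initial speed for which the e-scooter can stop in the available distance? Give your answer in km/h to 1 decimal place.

Maximum speed ≈ 29.7 km/h

a = μg = 0.24 × 9.8 = 2.352 m/s².
Stopping distance: v·t_r + v²/(2a) = 26 with t_r = 1.4 s and a = 2.352 m/s².
So v² + 6.586 v − 122.30 = 0.
Positive root: v = −a·t_r + √((a·t_r)² + 2a·d) = −3.293 + √(10.844 + 122.30) = 8.2458 m/s.
8.2458 m/s × 3.6 = 29.685 km/h.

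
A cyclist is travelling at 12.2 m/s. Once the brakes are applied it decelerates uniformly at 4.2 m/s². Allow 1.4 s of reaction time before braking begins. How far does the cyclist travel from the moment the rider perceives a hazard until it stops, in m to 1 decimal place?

Total stopping distance ≈ 34.8 m

Reaction distance = v·t_r = 12.2000 × 1.4 = 17.080 m.
Braking distance = v²/(2a) = 12.2000² / (2 × 4.200) = 148.840 / 8.400 = 17.719 m.
Total = 17.080 + 17.719 = 34.799 m.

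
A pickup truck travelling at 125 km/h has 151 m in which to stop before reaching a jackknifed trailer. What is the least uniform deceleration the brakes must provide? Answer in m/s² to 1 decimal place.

Required deceleration ≈ 4.0 m/s²

125 km/h ÷ 3.6 = 34.7222 m/s.
v² = 2a·d ⇒ a = v²/(2d) = 34.7222² / (2 × 151.000) = 1205.631 / 302.000 = 3.9922 m/s².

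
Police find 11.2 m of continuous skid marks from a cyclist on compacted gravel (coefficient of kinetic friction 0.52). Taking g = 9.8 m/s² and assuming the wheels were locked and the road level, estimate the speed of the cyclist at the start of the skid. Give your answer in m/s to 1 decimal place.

Initial speed ≈ 10.7 m/s

Deceleration a = μg = 0.52 × 9.8 = 5.096 m/s².
v = √(2a·d) = √(2 × 5.096 × 11.2) = √114.150 = 10.6841 m/s.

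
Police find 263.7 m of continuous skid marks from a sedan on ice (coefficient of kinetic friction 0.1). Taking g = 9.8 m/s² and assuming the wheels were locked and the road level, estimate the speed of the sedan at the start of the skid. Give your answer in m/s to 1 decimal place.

Deceleration a = μg = 0.1 × 9.8 = 0.980 m/s².
v = √(2a·d) = √(2 × 0.980 × 263.7) = √516.852 = 22.7344 m/s.

Initial speed ≈ 22.7 m/s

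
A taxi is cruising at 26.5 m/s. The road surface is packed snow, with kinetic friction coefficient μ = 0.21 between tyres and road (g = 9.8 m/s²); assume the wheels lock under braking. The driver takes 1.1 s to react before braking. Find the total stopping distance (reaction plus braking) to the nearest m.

a = μg = 0.21 × 9.8 = 2.058 m/s².
Reaction distance = v·t_r = 26.5000 × 1.1 = 29.150 m.
Braking distance = v²/(2a) = 26.5000² / (2 × 2.058) = 702.250 / 4.116 = 170.615 m.
Total = 29.150 + 170.615 = 199.765 m.

Total stopping distance ≈ 200 m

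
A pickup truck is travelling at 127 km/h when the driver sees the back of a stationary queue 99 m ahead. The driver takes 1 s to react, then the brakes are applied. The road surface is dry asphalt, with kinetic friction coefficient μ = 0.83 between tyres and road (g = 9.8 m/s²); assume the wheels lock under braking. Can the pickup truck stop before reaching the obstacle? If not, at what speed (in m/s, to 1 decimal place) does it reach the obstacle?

127 km/h ÷ 3.6 = 35.2778 m/s.
a = μg = 0.83 × 9.8 = 8.134 m/s².
Reaction distance = 35.2778 × 1 = 35.278 m.
Braking distance needed to stop: v²/(2a) = 1244.523 / 16.268 = 76.501 m, so total needed = 35.278 + 76.501 = 111.779 m > 99 m — it cannot stop.
Distance remaining when braking begins: 99 − 35.278 = 63.722 m.
v² = v₀² − 2a·d = 1244.523 − 2 × 8.134 × 63.722 = 207.894 m²/s².
v = √207.894 = 14.419 m/s.

No — it strikes the obstacle at 14.4 m/s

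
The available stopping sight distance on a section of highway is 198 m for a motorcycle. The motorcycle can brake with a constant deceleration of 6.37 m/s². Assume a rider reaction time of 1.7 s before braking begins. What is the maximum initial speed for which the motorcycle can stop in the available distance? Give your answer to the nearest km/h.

Maximum speed ≈ 146 km/h

Stopping distance: v·t_r + v²/(2a) = 198 with t_r = 1.7 s and a = 6.370 m/s².
So v² + 21.658 v − 2522.52 = 0.
Positive root: v = −a·t_r + √((a·t_r)² + 2a·d) = −10.829 + √(117.267 + 2522.52) = 40.5499 m/s.
40.5499 m/s × 3.6 = 145.980 km/h.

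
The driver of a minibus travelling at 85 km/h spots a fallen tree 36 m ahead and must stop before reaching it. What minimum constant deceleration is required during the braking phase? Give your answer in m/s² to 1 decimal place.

Required deceleration ≈ 7.7 m/s²

85 km/h ÷ 3.6 = 23.6111 m/s.
v² = 2a·d ⇒ a = v²/(2d) = 23.6111² / (2 × 36.000) = 557.484 / 72.000 = 7.7428 m/s².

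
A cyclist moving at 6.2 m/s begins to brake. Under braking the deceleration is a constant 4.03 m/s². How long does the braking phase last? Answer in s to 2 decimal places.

Braking time = v/a = 6.2000 / 4.030 = 1.538 s.

Braking time ≈ 1.54 s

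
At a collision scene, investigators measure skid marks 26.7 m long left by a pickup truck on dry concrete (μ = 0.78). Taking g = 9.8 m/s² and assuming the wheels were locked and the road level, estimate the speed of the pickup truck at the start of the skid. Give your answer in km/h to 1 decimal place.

Deceleration a = μg = 0.78 × 9.8 = 7.644 m/s².
v = √(2a·d) = √(2 × 7.644 × 26.7) = √408.190 = 20.2037 m/s.
= 20.2037 × 3.6 = 72.733 km/h.

Initial speed ≈ 72.7 km/h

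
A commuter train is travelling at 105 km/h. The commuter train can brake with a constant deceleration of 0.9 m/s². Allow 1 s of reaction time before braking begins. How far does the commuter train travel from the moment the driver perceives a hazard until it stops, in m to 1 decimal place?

Total stopping distance ≈ 501.8 m

105 km/h ÷ 3.6 = 29.1667 m/s.
Reaction distance = v·t_r = 29.1667 × 1 = 29.167 m.
Braking distance = v²/(2a) = 29.1667² / (2 × 0.900) = 850.696 / 1.800 = 472.609 m.
Total = 29.167 + 472.609 = 501.776 m.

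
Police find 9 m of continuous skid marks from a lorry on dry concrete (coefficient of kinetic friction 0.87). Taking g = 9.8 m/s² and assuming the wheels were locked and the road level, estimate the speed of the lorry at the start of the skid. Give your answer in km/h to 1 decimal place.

Deceleration a = μg = 0.87 × 9.8 = 8.526 m/s².
v = √(2a·d) = √(2 × 8.526 × 9) = √153.468 = 12.3882 m/s.
= 12.3882 × 3.6 = 44.598 km/h.

Initial speed ≈ 44.6 km/h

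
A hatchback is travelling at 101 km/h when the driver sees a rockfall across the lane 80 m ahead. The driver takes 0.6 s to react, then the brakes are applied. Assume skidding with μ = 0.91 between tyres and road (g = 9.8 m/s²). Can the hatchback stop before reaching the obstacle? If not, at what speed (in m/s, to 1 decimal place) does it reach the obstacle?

101 km/h ÷ 3.6 = 28.0556 m/s.
a = μg = 0.91 × 9.8 = 8.918 m/s².
Reaction distance = 28.0556 × 0.6 = 16.833 m.
Braking distance = v²/(2a) = 787.117 / 17.836 = 44.131 m.
Total stopping distance = 16.833 + 44.131 = 60.964 m, vs 80 m available — it stops with 80 − 60.964 = 19.036 m to spare.

Yes — it stops about 19.0 m short of the obstacle, so it never reaches it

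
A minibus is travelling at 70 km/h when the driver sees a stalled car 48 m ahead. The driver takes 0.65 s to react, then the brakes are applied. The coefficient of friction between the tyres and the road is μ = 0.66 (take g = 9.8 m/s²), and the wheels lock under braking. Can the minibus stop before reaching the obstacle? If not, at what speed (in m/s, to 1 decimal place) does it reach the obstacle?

70 km/h ÷ 3.6 = 19.4444 m/s.
a = μg = 0.66 × 9.8 = 6.468 m/s².
Reaction distance = 19.4444 × 0.65 = 12.639 m.
Braking distance = v²/(2a) = 378.085 / 12.936 = 29.227 m.
Total stopping distance = 12.639 + 29.227 = 41.866 m, vs 48 m available — it stops with 48 − 41.866 = 6.134 m to spare.

Yes — it stops about 6.1 m short of the obstacle, so it never reaches it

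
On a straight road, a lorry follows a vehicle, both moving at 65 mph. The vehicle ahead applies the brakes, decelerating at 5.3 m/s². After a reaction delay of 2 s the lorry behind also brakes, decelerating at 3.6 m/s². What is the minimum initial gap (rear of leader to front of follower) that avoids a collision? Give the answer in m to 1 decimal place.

Minimum gap ≈ 95.7 m

65 mph × 0.44704 = 29.0576 m/s.
Leader travels v²/(2a_L) = 844.344 / 10.600 = 79.655 m before stopping.
Follower covers v·t_r = 29.0576 × 2 = 58.115 m while reacting, then v²/(2a_F) = 844.344 / 7.200 = 117.270 m while braking, for a total of 58.115 + 117.270 = 175.385 m.
Since a_F ≤ a_L and the follower starts braking later, the follower is never slower than the leader, so the closest approach is when both have stopped.
Minimum gap = 175.385 − 79.655 = 95.730 m.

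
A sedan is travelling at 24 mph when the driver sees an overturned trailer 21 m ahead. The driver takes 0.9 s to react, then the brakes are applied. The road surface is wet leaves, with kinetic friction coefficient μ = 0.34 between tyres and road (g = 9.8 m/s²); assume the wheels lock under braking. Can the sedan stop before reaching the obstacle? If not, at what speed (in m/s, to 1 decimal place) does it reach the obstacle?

24 mph × 0.44704 = 10.7290 m/s.
a = μg = 0.34 × 9.8 = 3.332 m/s².
Reaction distance = 10.7290 × 0.9 = 9.656 m.
Braking distance needed to stop: v²/(2a) = 115.111 / 6.664 = 17.274 m, so total needed = 9.656 + 17.274 = 26.930 m > 21 m — it cannot stop.
Distance remaining when braking begins: 21 − 9.656 = 11.344 m.
v² = v₀² − 2a·d = 115.111 − 2 × 3.332 × 11.344 = 39.515 m²/s².
v = √39.515 = 6.286 m/s.

No — it strikes the obstacle at 6.3 m/s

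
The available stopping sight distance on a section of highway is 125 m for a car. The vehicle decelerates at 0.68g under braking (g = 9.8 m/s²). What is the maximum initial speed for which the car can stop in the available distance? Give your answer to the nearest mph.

a = 0.68 × 9.8 = 6.664 m/s².
v²/(2a) = d ⇒ v = √(2 × 6.664 × 125) = √1666.00 = 40.8167 m/s.
40.8167 m/s ÷ 0.44704 = 91.304 mph.

Maximum speed ≈ 91 mph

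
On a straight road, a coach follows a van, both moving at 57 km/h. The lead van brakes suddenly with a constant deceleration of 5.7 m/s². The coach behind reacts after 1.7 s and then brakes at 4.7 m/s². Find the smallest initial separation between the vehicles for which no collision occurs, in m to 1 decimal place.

Minimum gap ≈ 31.6 m

57 km/h ÷ 3.6 = 15.8333 m/s.
Leader travels v²/(2a_L) = 250.693 / 11.400 = 21.991 m before stopping.
Follower covers v·t_r = 15.8333 × 1.7 = 26.917 m while reacting, then v²/(2a_F) = 250.693 / 9.400 = 26.669 m while braking, for a total of 26.917 + 26.669 = 53.586 m.
Since a_F ≤ a_L and the follower starts braking later, the follower is never slower than the leader, so the closest approach is when both have stopped.
Minimum gap = 53.586 − 21.991 = 31.595 m.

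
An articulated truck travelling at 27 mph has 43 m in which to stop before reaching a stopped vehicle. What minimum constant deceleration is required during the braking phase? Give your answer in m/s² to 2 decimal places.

27 mph × 0.44704 = 12.0701 m/s.
v² = 2a·d ⇒ a = v²/(2d) = 12.0701² / (2 × 43.000) = 145.687 / 86.000 = 1.6940 m/s².

Required deceleration ≈ 1.69 m/s²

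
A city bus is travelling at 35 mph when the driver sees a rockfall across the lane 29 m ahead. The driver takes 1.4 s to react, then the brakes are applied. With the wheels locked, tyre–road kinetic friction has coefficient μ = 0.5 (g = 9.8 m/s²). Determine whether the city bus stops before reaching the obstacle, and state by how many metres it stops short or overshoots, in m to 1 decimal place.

No — it overshoots by 17.9 m

35 mph × 0.44704 = 15.6464 m/s.
a = μg = 0.5 × 9.8 = 4.900 m/s².
Reaction distance = 15.6464 × 1.4 = 21.905 m.
Braking distance = v²/(2a) = 244.810 / 9.800 = 24.981 m.
Total stopping distance = 21.905 + 24.981 = 46.886 m, vs 29 m available — it cannot stop in time and overshoots by 46.886 − 29 = 17.886 m.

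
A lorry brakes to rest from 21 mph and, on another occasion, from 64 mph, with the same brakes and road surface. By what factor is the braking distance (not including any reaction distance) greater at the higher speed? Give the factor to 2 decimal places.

Braking distance d = v²/(2a), so with a fixed, d ∝ v².
Factor = (64/21)² = 3.0476² = 9.2879.

Factor ≈ 9.29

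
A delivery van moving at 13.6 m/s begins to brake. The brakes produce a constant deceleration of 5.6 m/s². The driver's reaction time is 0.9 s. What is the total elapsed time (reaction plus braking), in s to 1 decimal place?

Total time ≈ 3.3 s

Braking time = v/a = 13.6000 / 5.600 = 2.429 s.
Total = 0.9 + 2.429 = 3.329 s.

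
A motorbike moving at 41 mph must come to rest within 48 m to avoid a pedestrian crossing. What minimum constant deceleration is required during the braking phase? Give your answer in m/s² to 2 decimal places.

41 mph × 0.44704 = 18.3286 m/s.
v² = 2a·d ⇒ a = v²/(2d) = 18.3286² / (2 × 48.000) = 335.938 / 96.000 = 3.4994 m/s².

Required deceleration ≈ 3.50 m/s²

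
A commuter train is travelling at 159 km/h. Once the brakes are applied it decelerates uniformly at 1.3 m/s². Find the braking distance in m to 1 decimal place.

Braking distance ≈ 750.3 m

159 km/h ÷ 3.6 = 44.1667 m/s.
Braking distance = v²/(2a) = 44.1667² / (2 × 1.300) = 1950.697 / 2.600 = 750.268 m.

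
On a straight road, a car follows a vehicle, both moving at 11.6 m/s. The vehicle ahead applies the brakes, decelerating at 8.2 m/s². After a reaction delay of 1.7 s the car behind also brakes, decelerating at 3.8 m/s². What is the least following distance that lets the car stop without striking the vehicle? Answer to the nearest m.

Leader travels v²/(2a_L) = 134.560 / 16.400 = 8.205 m before stopping.
Follower covers v·t_r = 11.6000 × 1.7 = 19.720 m while reacting, then v²/(2a_F) = 134.560 / 7.600 = 17.705 m while braking, for a total of 19.720 + 17.705 = 37.425 m.
Since a_F ≤ a_L and the follower starts braking later, the follower is never slower than the leader, so the closest approach is when both have stopped.
Minimum gap = 37.425 − 8.205 = 29.220 m.

Minimum gap ≈ 29 m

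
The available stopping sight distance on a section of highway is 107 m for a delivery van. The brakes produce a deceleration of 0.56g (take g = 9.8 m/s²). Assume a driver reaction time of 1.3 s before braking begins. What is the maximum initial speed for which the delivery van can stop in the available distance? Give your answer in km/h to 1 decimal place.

a = 0.56 × 9.8 = 5.488 m/s².
Stopping distance: v·t_r + v²/(2a) = 107 with t_r = 1.3 s and a = 5.488 m/s².
So v² + 14.269 v − 1174.43 = 0.
Positive root: v = −a·t_r + √((a·t_r)² + 2a·d) = −7.134 + √(50.894 + 1174.43) = 27.8706 m/s.
27.8706 m/s × 3.6 = 100.334 km/h.

Maximum speed ≈ 100.3 km/h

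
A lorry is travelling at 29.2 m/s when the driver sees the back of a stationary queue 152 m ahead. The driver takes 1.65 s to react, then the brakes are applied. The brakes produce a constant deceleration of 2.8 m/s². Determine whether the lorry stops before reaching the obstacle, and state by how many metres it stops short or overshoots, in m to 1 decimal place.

No — it overshoots by 48.4 m

Reaction distance = 29.2000 × 1.65 = 48.180 m.
Braking distance = v²/(2a) = 852.640 / 5.600 = 152.257 m.
Total stopping distance = 48.180 + 152.257 = 200.437 m, vs 152 m available — it cannot stop in time and overshoots by 200.437 − 152 = 48.437 m.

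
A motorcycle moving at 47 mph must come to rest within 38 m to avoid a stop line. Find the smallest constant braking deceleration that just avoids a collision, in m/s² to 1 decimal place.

Required deceleration ≈ 5.8 m/s²

47 mph × 0.44704 = 21.0109 m/s.
v² = 2a·d ⇒ a = v²/(2d) = 21.0109² / (2 × 38.000) = 441.458 / 76.000 = 5.8087 m/s².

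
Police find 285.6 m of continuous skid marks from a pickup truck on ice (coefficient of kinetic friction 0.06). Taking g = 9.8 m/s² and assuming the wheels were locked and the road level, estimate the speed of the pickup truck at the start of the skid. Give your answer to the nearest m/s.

Deceleration a = μg = 0.06 × 9.8 = 0.588 m/s².
v = √(2a·d) = √(2 × 0.588 × 285.6) = √335.866 = 18.3266 m/s.

Initial speed ≈ 18 m/s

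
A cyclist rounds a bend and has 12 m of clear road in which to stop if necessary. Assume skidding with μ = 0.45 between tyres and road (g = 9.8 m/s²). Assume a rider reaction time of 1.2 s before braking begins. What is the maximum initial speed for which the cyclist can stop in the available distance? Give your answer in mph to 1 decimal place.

a = μg = 0.45 × 9.8 = 4.410 m/s².
Stopping distance: v·t_r + v²/(2a) = 12 with t_r = 1.2 s and a = 4.410 m/s².
So v² + 10.584 v − 105.84 = 0.
Positive root: v = −a·t_r + √((a·t_r)² + 2a·d) = −5.292 + √(28.005 + 105.84) = 6.2771 m/s.
6.2771 m/s ÷ 0.44704 = 14.041 mph.

Maximum speed ≈ 14.0 mph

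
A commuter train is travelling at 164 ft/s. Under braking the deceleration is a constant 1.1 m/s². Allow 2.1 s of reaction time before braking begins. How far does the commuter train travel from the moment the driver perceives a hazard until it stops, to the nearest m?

Total stopping distance ≈ 1241 m

164 ft/s × 0.3048 = 49.9872 m/s.
Reaction distance = v·t_r = 49.9872 × 2.1 = 104.973 m.
Braking distance = v²/(2a) = 49.9872² / (2 × 1.100) = 2498.720 / 2.200 = 1135.782 m.
Total = 104.973 + 1135.782 = 1240.755 m.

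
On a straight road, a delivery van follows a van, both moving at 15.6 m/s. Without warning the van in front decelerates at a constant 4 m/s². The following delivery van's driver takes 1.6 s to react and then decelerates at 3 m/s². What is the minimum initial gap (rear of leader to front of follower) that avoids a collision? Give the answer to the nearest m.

Leader travels v²/(2a_L) = 243.360 / 8.000 = 30.420 m before stopping.
Follower covers v·t_r = 15.6000 × 1.6 = 24.960 m while reacting, then v²/(2a_F) = 243.360 / 6.000 = 40.560 m while braking, for a total of 24.960 + 40.560 = 65.520 m.
Since a_F ≤ a_L and the follower starts braking later, the follower is never slower than the leader, so the closest approach is when both have stopped.
Minimum gap = 65.520 − 30.420 = 35.100 m.

Minimum gap ≈ 35 m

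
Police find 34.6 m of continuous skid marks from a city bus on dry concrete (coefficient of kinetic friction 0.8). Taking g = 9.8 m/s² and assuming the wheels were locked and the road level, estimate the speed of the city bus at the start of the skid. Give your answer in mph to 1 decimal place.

Deceleration a = μg = 0.8 × 9.8 = 7.840 m/s².
v = √(2a·d) = √(2 × 7.840 × 34.6) = √542.528 = 23.2922 m/s.
= 23.2922 ÷ 0.44704 = 52.103 mph.

Initial speed ≈ 52.1 mph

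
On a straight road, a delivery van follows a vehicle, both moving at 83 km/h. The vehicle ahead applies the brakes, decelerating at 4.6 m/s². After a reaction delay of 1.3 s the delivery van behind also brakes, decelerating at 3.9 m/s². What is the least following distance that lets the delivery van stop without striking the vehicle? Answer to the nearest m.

83 km/h ÷ 3.6 = 23.0556 m/s.
Leader travels v²/(2a_L) = 531.561 / 9.200 = 57.778 m before stopping.
Follower covers v·t_r = 23.0556 × 1.3 = 29.972 m while reacting, then v²/(2a_F) = 531.561 / 7.800 = 68.149 m while braking, for a total of 29.972 + 68.149 = 98.121 m.
Since a_F ≤ a_L and the follower starts braking later, the follower is never slower than the leader, so the closest approach is when both have stopped.
Minimum gap = 98.121 − 57.778 = 40.343 m.

Minimum gap ≈ 40 m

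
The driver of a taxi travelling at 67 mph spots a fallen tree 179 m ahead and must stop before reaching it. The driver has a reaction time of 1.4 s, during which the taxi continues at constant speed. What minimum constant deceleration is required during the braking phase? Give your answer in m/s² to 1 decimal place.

Required deceleration ≈ 3.3 m/s²

67 mph × 0.44704 = 29.9517 m/s.
Distance covered during reaction = 29.9517 × 1.4 = 41.932 m.
Distance available for braking: 179 − 41.932 = 137.068 m.
v² = 2a·d ⇒ a = v²/(2d) = 29.9517² / (2 × 137.068) = 897.104 / 274.136 = 3.2725 m/s².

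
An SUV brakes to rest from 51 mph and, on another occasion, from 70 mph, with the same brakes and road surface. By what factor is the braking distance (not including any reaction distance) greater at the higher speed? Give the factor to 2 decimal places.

Factor ≈ 1.88

Braking distance d = v²/(2a), so with a fixed, d ∝ v².
Factor = (70/51)² = 1.3725² = 1.8838.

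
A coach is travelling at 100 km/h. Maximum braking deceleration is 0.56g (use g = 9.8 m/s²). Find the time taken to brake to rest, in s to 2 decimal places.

100 km/h ÷ 3.6 = 27.7778 m/s.
a = 0.56 × 9.8 = 5.488 m/s².
Braking time = v/a = 27.7778 / 5.488 = 5.062 s.

Braking time ≈ 5.06 s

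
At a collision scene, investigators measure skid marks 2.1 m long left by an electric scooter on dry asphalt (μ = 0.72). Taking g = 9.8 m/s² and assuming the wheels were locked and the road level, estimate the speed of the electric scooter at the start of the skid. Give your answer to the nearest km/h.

Initial speed ≈ 20 km/h

Deceleration a = μg = 0.72 × 9.8 = 7.056 m/s².
v = √(2a·d) = √(2 × 7.056 × 2.1) = √29.635 = 5.4438 m/s.
= 5.4438 × 3.6 = 19.598 km/h.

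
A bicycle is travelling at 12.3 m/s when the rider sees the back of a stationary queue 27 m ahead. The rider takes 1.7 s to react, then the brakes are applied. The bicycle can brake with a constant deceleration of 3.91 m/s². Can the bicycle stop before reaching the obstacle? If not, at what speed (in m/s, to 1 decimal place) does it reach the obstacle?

Reaction distance = 12.3000 × 1.7 = 20.910 m.
Braking distance needed to stop: v²/(2a) = 151.290 / 7.820 = 19.347 m, so total needed = 20.910 + 19.347 = 40.257 m > 27 m — it cannot stop.
Distance remaining when braking begins: 27 − 20.910 = 6.090 m.
v² = v₀² − 2a·d = 151.290 − 2 × 3.910 × 6.090 = 103.666 m²/s².
v = √103.666 = 10.182 m/s.

No — it strikes the obstacle at 10.2 m/s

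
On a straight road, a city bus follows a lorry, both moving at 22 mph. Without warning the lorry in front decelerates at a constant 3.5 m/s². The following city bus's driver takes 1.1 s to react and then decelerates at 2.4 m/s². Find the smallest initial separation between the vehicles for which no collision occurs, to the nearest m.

22 mph × 0.44704 = 9.8349 m/s.
Leader travels v²/(2a_L) = 96.725 / 7.000 = 13.818 m before stopping.
Follower covers v·t_r = 9.8349 × 1.1 = 10.818 m while reacting, then v²/(2a_F) = 96.725 / 4.800 = 20.151 m while braking, for a total of 10.818 + 20.151 = 30.969 m.
Since a_F ≤ a_L and the follower starts braking later, the follower is never slower than the leader, so the closest approach is when both have stopped.
Minimum gap = 30.969 − 13.818 = 17.151 m.

Minimum gap ≈ 17 m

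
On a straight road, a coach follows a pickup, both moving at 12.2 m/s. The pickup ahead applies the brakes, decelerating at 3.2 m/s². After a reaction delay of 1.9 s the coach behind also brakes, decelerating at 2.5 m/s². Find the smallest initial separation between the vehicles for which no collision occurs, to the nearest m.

Leader travels v²/(2a_L) = 148.840 / 6.400 = 23.256 m before stopping.
Follower covers v·t_r = 12.2000 × 1.9 = 23.180 m while reacting, then v²/(2a_F) = 148.840 / 5.000 = 29.768 m while braking, for a total of 23.180 + 29.768 = 52.948 m.
Since a_F ≤ a_L and the follower starts braking later, the follower is never slower than the leader, so the closest approach is when both have stopped.
Minimum gap = 52.948 − 23.256 = 29.692 m.

Minimum gap ≈ 30 m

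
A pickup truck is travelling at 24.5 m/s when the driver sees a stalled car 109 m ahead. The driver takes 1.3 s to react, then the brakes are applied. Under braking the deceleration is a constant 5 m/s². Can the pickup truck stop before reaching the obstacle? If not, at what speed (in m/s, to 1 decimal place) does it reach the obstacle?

Reaction distance = 24.5000 × 1.3 = 31.850 m.
Braking distance = v²/(2a) = 600.250 / 10.000 = 60.025 m.
Total stopping distance = 31.850 + 60.025 = 91.875 m, vs 109 m available — it stops with 109 − 91.875 = 17.125 m to spare.

Yes — it stops about 17.1 m short of the obstacle, so it never reaches it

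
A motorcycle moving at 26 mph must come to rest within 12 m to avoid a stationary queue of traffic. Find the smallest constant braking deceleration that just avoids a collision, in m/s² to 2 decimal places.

Required deceleration ≈ 5.63 m/s²

26 mph × 0.44704 = 11.6230 m/s.
v² = 2a·d ⇒ a = v²/(2d) = 11.6230² / (2 × 12.000) = 135.094 / 24.000 = 5.6289 m/s².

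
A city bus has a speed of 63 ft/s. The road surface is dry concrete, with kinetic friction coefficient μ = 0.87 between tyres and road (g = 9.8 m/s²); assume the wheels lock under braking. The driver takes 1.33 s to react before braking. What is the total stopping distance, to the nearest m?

63 ft/s × 0.3048 = 19.2024 m/s.
a = μg = 0.87 × 9.8 = 8.526 m/s².
Reaction distance = v·t_r = 19.2024 × 1.33 = 25.539 m.
Braking distance = v²/(2a) = 19.2024² / (2 × 8.526) = 368.732 / 17.052 = 21.624 m.
Total = 25.539 + 21.624 = 47.163 m.

Total stopping distance ≈ 47 m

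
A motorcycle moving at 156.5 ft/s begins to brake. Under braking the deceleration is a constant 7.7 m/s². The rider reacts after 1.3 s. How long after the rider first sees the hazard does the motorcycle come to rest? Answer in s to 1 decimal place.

Total time ≈ 7.5 s

156.5 ft/s × 0.3048 = 47.7012 m/s.
Braking time = v/a = 47.7012 / 7.700 = 6.195 s.
Total = 1.3 + 6.195 = 7.495 s.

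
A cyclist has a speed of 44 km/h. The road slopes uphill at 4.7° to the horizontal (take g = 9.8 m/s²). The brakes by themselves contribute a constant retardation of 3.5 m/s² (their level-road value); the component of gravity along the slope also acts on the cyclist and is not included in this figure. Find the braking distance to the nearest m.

Braking distance ≈ 17 m

44 km/h ÷ 3.6 = 12.2222 m/s.
Gravity along the uphill slope adds to the braking deceleration: a_eff = 3.500 + 9.8·sin 4.7° = 3.500 + 0.803 = 4.303 m/s².
Braking distance = v²/(2a) = 12.2222² / (2 × 4.303) = 149.382 / 8.606 = 17.358 m.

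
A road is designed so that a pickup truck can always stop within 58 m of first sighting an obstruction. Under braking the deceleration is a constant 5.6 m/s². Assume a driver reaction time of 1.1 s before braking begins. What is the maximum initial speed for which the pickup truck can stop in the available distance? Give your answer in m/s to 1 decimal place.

Maximum speed ≈ 20.1 m/s

Stopping distance: v·t_r + v²/(2a) = 58 with t_r = 1.1 s and a = 5.600 m/s².
So v² + 12.320 v − 649.60 = 0.
Positive root: v = −a·t_r + √((a·t_r)² + 2a·d) = −6.160 + √(37.946 + 649.60) = 20.0611 m/s.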